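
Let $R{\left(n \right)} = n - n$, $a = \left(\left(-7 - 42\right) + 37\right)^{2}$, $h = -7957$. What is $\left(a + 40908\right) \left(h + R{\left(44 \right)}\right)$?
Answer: $-326650764$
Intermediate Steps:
$a = 144$ ($a = \left(\left(-7 - 42\right) + 37\right)^{2} = \left(-49 + 37\right)^{2} = \left(-12\right)^{2} = 144$)
$R{\left(n \right)} = 0$
$\left(a + 40908\right) \left(h + R{\left(44 \right)}\right) = \left(144 + 40908\right) \left(-7957 + 0\right) = 41052 \left(-7957\right) = -326650764$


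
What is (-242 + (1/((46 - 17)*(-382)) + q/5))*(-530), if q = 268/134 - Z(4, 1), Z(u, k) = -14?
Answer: 701038261/5539 ≈ 1.2656e+5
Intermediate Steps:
q = 16 (q = 268/134 - 1*(-14) = 268*(1/134) + 14 = 2 + 14 = 16)
(-242 + (1/((46 - 17)*(-382)) + q/5))*(-530) = (-242 + (1/((46 - 17)*(-382)) + 16/5))*(-530) = (-242 + (-1/382/29 + 16*(1/5)))*(-530) = (-242 + ((1/29)*(-1/382) + 16/5))*(-530) = (-242 + (-1/11078 + 16/5))*(-530) = (-242 + 177243/55390)*(-530) = -13227137/55390*(-530) = 701038261/5539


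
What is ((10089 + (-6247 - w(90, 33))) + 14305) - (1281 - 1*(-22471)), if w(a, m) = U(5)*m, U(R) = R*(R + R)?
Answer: -7255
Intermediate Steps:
U(R) = 2*R**2 (U(R) = R*(2*R) = 2*R**2)
w(a, m) = 50*m (w(a, m) = (2*5**2)*m = (2*25)*m = 50*m)
((10089 + (-6247 - w(90, 33))) + 14305) - (1281 - 1*(-22471)) = ((10089 + (-6247 - 50*33)) + 14305) - (1281 - 1*(-22471)) = ((10089 + (-6247 - 1*1650)) + 14305) - (1281 + 22471) = ((10089 + (-6247 - 1650)) + 14305) - 1*23752 = ((10089 - 7897) + 14305) - 23752 = (2192 + 14305) - 23752 = 16497 - 23752 = -7255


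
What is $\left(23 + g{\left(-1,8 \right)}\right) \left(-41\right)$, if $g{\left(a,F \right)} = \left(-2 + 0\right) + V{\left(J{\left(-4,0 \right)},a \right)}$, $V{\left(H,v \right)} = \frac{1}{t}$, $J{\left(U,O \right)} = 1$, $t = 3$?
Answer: $- \frac{2624}{3} \approx -874.67$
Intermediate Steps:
$V{\left(H,v \right)} = \frac{1}{3}$
$g{\left(a,F \right)} = - \frac{5}{3}$ ($g{\left(a,F \right)} = \left(-2 + 0\right) + \frac{1}{3} = -2 + \frac{1}{3} = - \frac{5}{3}$)
$\left(23 + g{\left(-1,8 \right)}\right) \left(-41\right) = \left(23 - \frac{5}{3}\right) \left(-41\right) = \frac{64}{3} \left(-41\right) = - \frac{2624}{3}$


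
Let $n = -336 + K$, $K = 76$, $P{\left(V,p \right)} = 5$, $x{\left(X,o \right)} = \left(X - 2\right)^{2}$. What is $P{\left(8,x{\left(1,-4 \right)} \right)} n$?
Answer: $-1300$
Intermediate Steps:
$x{\left(X,o \right)} = \left(-2 + X\right)^{2}$
$n = -260$ ($n = -336 + 76 = -260$)
$P{\left(8,x{\left(1,-4 \right)} \right)} n = 5 \left(-260\right) = -1300$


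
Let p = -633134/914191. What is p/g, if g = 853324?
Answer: -316567/390050560442 ≈ -8.1160e-7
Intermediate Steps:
p = -633134/914191 (p = -633134*1/914191 = -633134/914191 ≈ -0.69256)
p/g = -633134/914191/853324 = -633134/914191*1/853324 = -316567/390050560442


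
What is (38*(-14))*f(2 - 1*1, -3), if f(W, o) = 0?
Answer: 0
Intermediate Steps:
(38*(-14))*f(2 - 1*1, -3) = (38*(-14))*0 = -532*0 = 0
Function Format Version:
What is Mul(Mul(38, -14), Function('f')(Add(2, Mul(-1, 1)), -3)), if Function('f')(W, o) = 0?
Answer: 0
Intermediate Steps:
Mul(Mul(38, -14), Function('f')(Add(2, Mul(-1, 1)), -3)) = Mul(Mul(38, -14), 0) = Mul(-532, 0) = 0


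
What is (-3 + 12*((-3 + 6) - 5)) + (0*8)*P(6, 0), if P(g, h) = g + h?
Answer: -27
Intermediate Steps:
(-3 + 12*((-3 + 6) - 5)) + (0*8)*P(6, 0) = (-3 + 12*((-3 + 6) - 5)) + (0*8)*(6 + 0) = (-3 + 12*(3 - 5)) + 0*6 = (-3 + 12*(-2)) + 0 = (-3 - 24) + 0 = -27 + 0 = -27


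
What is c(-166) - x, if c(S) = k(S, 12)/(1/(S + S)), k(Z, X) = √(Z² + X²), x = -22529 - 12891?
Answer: 35420 - 3320*√277 ≈ -19836.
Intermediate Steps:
x = -35420
k(Z, X) = √(X² + Z²)
c(S) = 2*S*√(144 + S²) (c(S) = √(12² + S²)/(1/(S + S)) = √(144 + S²)/(1/(2*S)) = √(144 + S²)/((1/(2*S))) = √(144 + S²)*(2*S) = 2*S*√(144 + S²))
c(-166) - x = 2*(-166)*√(144 + (-166)²) - 1*(-35420) = 2*(-166)*√(144 + 27556) + 35420 = 2*(-166)*√27700 + 35420 = 2*(-166)*(10*√277) + 35420 = -3320*√277 + 35420 = 35420 - 3320*√277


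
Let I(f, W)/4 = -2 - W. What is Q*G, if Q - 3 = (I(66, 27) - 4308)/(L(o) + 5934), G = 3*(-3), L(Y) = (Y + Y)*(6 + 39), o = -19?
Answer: -3093/176 ≈ -17.574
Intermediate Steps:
I(f, W) = -8 - 4*W (I(f, W) = 4*(-2 - W) = -8 - 4*W)
L(Y) = 90*Y (L(Y) = (2*Y)*45 = 90*Y)
G = -9
Q = 1031/528 (Q = 3 + ((-8 - 4*27) - 4308)/(90*(-19) + 5934) = 3 + ((-8 - 108) - 4308)/(-1710 + 5934) = 3 + (-116 - 4308)/4224 = 3 - 4424*1/4224 = 3 - 553/528 = 1031/528 ≈ 1.9527)
Q*G = (1031/528)*(-9) = -3093/176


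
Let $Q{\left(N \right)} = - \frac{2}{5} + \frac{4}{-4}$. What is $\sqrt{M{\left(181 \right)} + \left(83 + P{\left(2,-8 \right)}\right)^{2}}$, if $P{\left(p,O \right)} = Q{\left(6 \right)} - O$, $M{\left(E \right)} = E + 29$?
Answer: $\frac{\sqrt{205954}}{5} \approx 90.764$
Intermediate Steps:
$M{\left(E \right)} = 29 + E$
$Q{\left(N \right)} = - \frac{7}{5}$ ($Q{\left(N \right)} = \left(-2\right) \frac{1}{5} + 4 \left(- \frac{1}{4}\right) = - \frac{2}{5} - 1 = - \frac{7}{5}$)
$P{\left(p,O \right)} = - \frac{7}{5} - O$
$\sqrt{M{\left(181 \right)} + \left(83 + P{\left(2,-8 \right)}\right)^{2}} = \sqrt{\left(29 + 181\right) + \left(83 - - \frac{33}{5}\right)^{2}} = \sqrt{210 + \left(83 + \left(- \frac{7}{5} + 8\right)\right)^{2}} = \sqrt{210 + \left(83 + \frac{33}{5}\right)^{2}} = \sqrt{210 + \left(\frac{448}{5}\right)^{2}} = \sqrt{210 + \frac{200704}{25}} = \sqrt{\frac{205954}{25}} = \frac{\sqrt{205954}}{5}$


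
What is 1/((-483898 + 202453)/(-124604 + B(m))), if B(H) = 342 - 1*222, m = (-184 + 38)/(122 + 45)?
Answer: 124484/281445 ≈ 0.44230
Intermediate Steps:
m = -146/167 ≈ -0.87425
B(H) = 120 (B(H) = 342 - 222 = 120)
1/((-483898 + 202453)/(-124604 + B(m))) = 1/((-483898 + 202453)/(-124604 + 120)) = 1/(-281445/(-124484)) = 1/(-281445*(-1/124484)) = 1/(281445/124484) = 124484/281445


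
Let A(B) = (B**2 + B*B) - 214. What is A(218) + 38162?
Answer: 132996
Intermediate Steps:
A(B) = -214 + 2*B**2 (A(B) = (B**2 + B**2) - 214 = 2*B**2 - 214 = -214 + 2*B**2)
A(218) + 38162 = (-214 + 2*218**2) + 38162 = (-214 + 2*47524) + 38162 = (-214 + 95048) + 38162 = 94834 + 38162 = 132996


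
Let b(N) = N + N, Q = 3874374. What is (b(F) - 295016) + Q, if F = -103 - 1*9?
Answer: 3579134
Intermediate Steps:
F = -112 (F = -103 - 9 = -112)
b(N) = 2*N
(b(F) - 295016) + Q = (2*(-112) - 295016) + 3874374 = (-224 - 295016) + 3874374 = -295240 + 3874374 = 3579134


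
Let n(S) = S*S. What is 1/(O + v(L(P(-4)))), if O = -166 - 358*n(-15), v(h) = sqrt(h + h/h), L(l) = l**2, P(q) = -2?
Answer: -80716/6515072651 - sqrt(5)/6515072651 ≈ -1.2389e-5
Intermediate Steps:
n(S) = S**2
v(h) = sqrt(1 + h) (v(h) = sqrt(h + 1) = sqrt(1 + h))
O = -80716 (O = -166 - 358*(-15)**2 = -166 - 358*225 = -166 - 80550 = -80716)
1/(O + v(L(P(-4)))) = 1/(-80716 + sqrt(1 + (-2)**2)) = 1/(-80716 + sqrt(1 + 4)) = 1/(-80716 + sqrt(5))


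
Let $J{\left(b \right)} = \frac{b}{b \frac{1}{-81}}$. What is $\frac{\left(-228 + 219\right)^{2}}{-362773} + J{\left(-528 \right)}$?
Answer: $- \frac{29384694}{362773} \approx -81.0$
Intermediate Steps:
$J{\left(b \right)} = -81$ ($J{\left(b \right)} = \frac{b}{b \left(- \frac{1}{81}\right)} = \frac{b}{\left(- \frac{1}{81}\right) b} = b \left(- \frac{81}{b}\right) = -81$)
$\frac{\left(-228 + 219\right)^{2}}{-362773} + J{\left(-528 \right)} = \frac{\left(-228 + 219\right)^{2}}{-362773} - 81 = \left(-9\right)^{2} \left(- \frac{1}{362773}\right) - 81 = 81 \left(- \frac{1}{362773}\right) - 81 = - \frac{81}{362773} - 81 = - \frac{29384694}{362773}$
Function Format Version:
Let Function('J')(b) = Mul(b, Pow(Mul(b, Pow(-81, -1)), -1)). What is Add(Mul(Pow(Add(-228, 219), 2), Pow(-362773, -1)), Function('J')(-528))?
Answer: Rational(-29384694, 362773) ≈ -81.000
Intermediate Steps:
Function('J')(b) = -81 (Function('J')(b) = Mul(b, Pow(Mul(b, Rational(-1, 81)), -1)) = Mul(b, Pow(Mul(Rational(-1, 81), b), -1)) = Mul(b, Mul(-81, Pow(b, -1))) = -81)
Add(Mul(Pow(Add(-228, 219), 2), Pow(-362773, -1)), Function('J')(-528)) = Add(Mul(Pow(Add(-228, 219), 2), Pow(-362773, -1)), -81) = Add(Mul(Pow(-9, 2), Rational(-1, 362773)), -81) = Add(Mul(81, Rational(-1, 362773)), -81) = Add(Rational(-81, 362773), -81) = Rational(-29384694, 362773)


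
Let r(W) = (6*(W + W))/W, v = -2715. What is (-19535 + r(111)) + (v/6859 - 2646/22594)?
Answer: -1512801325141/77486123 ≈ -19524.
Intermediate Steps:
r(W) = 12 (r(W) = (6*(2*W))/W = (12*W)/W = 12)
(-19535 + r(111)) + (v/6859 - 2646/22594) = (-19535 + 12) + (-2715/6859 - 2646/22594) = -19523 + (-2715*1/6859 - 2646*1/22594) = -19523 + (-2715/6859 - 1323/11297) = -19523 - 39745812/77486123 = -1512801325141/77486123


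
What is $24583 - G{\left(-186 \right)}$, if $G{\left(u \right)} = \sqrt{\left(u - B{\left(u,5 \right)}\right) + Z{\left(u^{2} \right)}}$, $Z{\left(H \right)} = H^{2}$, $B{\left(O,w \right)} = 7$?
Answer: $24583 - \sqrt{1196883023} \approx -10013.0$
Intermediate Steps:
$G{\left(u \right)} = \sqrt{-7 + u + u^{4}}$ ($G{\left(u \right)} = \sqrt{\left(u - 7\right) + \left(u^{2}\right)^{2}} = \sqrt{\left(u - 7\right) + u^{4}} = \sqrt{\left(-7 + u\right) + u^{4}} = \sqrt{-7 + u + u^{4}}$)
$24583 - G{\left(-186 \right)} = 24583 - \sqrt{-7 - 186 + \left(-186\right)^{4}} = 24583 - \sqrt{-7 - 186 + 1196883216} = 24583 - \sqrt{1196883023}$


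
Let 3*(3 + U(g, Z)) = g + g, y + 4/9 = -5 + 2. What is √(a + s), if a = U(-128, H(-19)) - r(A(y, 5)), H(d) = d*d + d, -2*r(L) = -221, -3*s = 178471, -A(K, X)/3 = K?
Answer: I*√2148810/6 ≈ 244.31*I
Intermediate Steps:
y = -31/9 (y = -4/9 + (-5 + 2) = -4/9 - 3 = -31/9 ≈ -3.4444)
A(K, X) = -3*K
s = -178471/3 (s = -⅓*178471 = -178471/3 ≈ -59490.)
r(L) = 221/2 (r(L) = -½*(-221) = 221/2)
H(d) = d + d² (H(d) = d² + d = d + d²)
U(g, Z) = -3 + 2*g/3 (U(g, Z) = -3 + (g + g)/3 = -3 + (2*g)/3 = -3 + 2*g/3)
a = -1193/6 (a = (-3 + (⅔)*(-128)) - 1*221/2 = (-3 - 256/3) - 221/2 = -265/3 - 221/2 = -1193/6 ≈ -198.83)
√(a + s) = √(-1193/6 - 178471/3) = √(-358135/6) = I*√2148810/6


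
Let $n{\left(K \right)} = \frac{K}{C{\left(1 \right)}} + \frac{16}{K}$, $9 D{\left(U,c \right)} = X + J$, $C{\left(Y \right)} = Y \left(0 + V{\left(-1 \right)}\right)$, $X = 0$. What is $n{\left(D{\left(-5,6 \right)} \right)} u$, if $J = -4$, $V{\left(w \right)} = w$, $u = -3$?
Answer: $\frac{320}{3} \approx 106.67$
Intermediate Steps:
$C{\left(Y \right)} = - Y$ ($C{\left(Y \right)} = Y \left(0 - 1\right) = Y \left(-1\right) = - Y$)
$D{\left(U,c \right)} = - \frac{4}{9}$ ($D{\left(U,c \right)} = \frac{0 - 4}{9} = \frac{1}{9} \left(-4\right) = - \frac{4}{9}$)
$n{\left(K \right)} = - K + \frac{16}{K}$ ($n{\left(K \right)} = \frac{K}{\left(-1\right) 1} + \frac{16}{K} = \frac{K}{-1} + \frac{16}{K} = K \left(-1\right) + \frac{16}{K} = - K + \frac{16}{K}$)
$n{\left(D{\left(-5,6 \right)} \right)} u = \left(\left(-1\right) \left(- \frac{4}{9}\right) + \frac{16}{- \frac{4}{9}}\right) \left(-3\right) = \left(\frac{4}{9} + 16 \left(- \frac{9}{4}\right)\right) \left(-3\right) = \left(\frac{4}{9} - 36\right) \left(-3\right) = \left(- \frac{320}{9}\right) \left(-3\right) = \frac{320}{3}$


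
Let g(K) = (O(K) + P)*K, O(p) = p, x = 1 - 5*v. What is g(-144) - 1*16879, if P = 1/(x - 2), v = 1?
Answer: 3881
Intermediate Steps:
x = -4 (x = 1 - 5*1 = 1 - 5 = -4)
P = -1/6 (P = 1/(-4 - 2) = 1/(-6) = -1/6 ≈ -0.16667)
g(K) = K*(-1/6 + K) (g(K) = (K - 1/6)*K = (-1/6 + K)*K = K*(-1/6 + K))
g(-144) - 1*16879 = -144*(-1/6 - 144) - 1*16879 = -144*(-865/6) - 16879 = 20760 - 16879 = 3881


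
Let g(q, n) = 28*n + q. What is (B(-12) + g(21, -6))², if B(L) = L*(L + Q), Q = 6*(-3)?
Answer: 45369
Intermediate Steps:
Q = -18
g(q, n) = q + 28*n
B(L) = L*(-18 + L) (B(L) = L*(L - 18) = L*(-18 + L))
(B(-12) + g(21, -6))² = (-12*(-18 - 12) + (21 + 28*(-6)))² = (-12*(-30) + (21 - 168))² = (360 - 147)² = 213² = 45369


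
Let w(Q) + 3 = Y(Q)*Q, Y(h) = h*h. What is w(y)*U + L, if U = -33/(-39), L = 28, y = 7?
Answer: 4104/13 ≈ 315.69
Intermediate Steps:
Y(h) = h²
U = 11/13 (U = -33*(-1/39) = 11/13 ≈ 0.84615)
w(Q) = -3 + Q³ (w(Q) = -3 + Q²*Q = -3 + Q³)
w(y)*U + L = (-3 + 7³)*(11/13) + 28 = (-3 + 343)*(11/13) + 28 = 340*(11/13) + 28 = 3740/13 + 28 = 4104/13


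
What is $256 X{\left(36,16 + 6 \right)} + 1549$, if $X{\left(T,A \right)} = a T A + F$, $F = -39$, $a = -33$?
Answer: $-6699251$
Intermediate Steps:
$X{\left(T,A \right)} = -39 - 33 A T$ ($X{\left(T,A \right)} = - 33 T A - 39 = - 33 A T - 39 = -39 - 33 A T$)
$256 X{\left(36,16 + 6 \right)} + 1549 = 256 \left(-39 - 33 \left(16 + 6\right) 36\right) + 1549 = 256 \left(-39 - 726 \cdot 36\right) + 1549 = 256 \left(-39 - 26136\right) + 1549 = 256 \left(-26175\right) + 1549 = -6700800 + 1549 = -6699251$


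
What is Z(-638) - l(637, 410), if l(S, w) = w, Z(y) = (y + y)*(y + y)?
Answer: 1627766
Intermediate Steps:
Z(y) = 4*y² (Z(y) = (2*y)*(2*y) = 4*y²)
Z(-638) - l(637, 410) = 4*(-638)² - 1*410 = 4*407044 - 410 = 1628176 - 410 = 1627766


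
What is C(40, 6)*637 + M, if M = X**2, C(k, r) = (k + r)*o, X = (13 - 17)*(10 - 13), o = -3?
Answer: -87762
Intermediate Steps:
X = 12 (X = -4*(-3) = 12)
C(k, r) = -3*k - 3*r (C(k, r) = (k + r)*(-3) = -3*k - 3*r)
M = 144 (M = 12**2 = 144)
C(40, 6)*637 + M = (-3*40 - 3*6)*637 + 144 = (-120 - 18)*637 + 144 = -138*637 + 144 = -87906 + 144 = -87762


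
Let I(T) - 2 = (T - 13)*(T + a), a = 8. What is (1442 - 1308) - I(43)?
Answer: -1398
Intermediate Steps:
I(T) = 2 + (-13 + T)*(8 + T) (I(T) = 2 + (T - 13)*(T + 8) = 2 + (-13 + T)*(8 + T))
(1442 - 1308) - I(43) = (1442 - 1308) - (-102 + 43**2 - 5*43) = 134 - (-102 + 1849 - 215) = 134 - 1*1532 = 134 - 1532 = -1398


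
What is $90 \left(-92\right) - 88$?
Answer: $-8368$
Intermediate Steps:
$90 \left(-92\right) - 88 = -8280 - 88 = -8368$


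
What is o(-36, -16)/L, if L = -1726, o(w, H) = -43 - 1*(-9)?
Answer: 17/863 ≈ 0.019699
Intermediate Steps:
o(w, H) = -34 (o(w, H) = -43 + 9 = -34)
o(-36, -16)/L = -34/(-1726) = -34*(-1/1726) = 17/863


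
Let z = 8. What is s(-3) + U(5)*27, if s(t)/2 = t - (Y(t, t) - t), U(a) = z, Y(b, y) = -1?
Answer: 206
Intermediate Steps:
U(a) = 8
s(t) = 2 + 4*t (s(t) = 2*(t - (-1 - t)) = 2*(t + (1 + t)) = 2*(1 + 2*t) = 2 + 4*t)
s(-3) + U(5)*27 = (2 + 4*(-3)) + 8*27 = (2 - 12) + 216 = -10 + 216 = 206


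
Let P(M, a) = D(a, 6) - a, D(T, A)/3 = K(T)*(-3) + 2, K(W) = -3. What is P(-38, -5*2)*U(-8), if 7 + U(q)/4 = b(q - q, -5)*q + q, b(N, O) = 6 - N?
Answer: -10836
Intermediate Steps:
D(T, A) = 33 (D(T, A) = 3*(-3*(-3) + 2) = 3*(9 + 2) = 3*11 = 33)
P(M, a) = 33 - a
U(q) = -28 + 28*q (U(q) = -28 + 4*((6 - (q - q))*q + q) = -28 + 4*((6 - 1*0)*q + q) = -28 + 4*((6 + 0)*q + q) = -28 + 4*(6*q + q) = -28 + 4*(7*q) = -28 + 28*q)
P(-38, -5*2)*U(-8) = (33 - (-5)*2)*(-28 + 28*(-8)) = (33 - 1*(-10))*(-28 - 224) = (33 + 10)*(-252) = 43*(-252) = -10836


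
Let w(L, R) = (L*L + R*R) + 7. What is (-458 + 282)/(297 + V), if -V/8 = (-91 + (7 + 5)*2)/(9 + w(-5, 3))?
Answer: -4400/7693 ≈ -0.57195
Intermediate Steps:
w(L, R) = 7 + L² + R² (w(L, R) = (L² + R²) + 7 = 7 + L² + R²)
V = 268/25 (V = -8*(-91 + (7 + 5)*2)/(9 + (7 + (-5)² + 3²)) = -8*(-91 + 12*2)/(9 + (7 + 25 + 9)) = -8*(-91 + 24)/(9 + 41) = -(-536)/50 = -8*(-67/50) = 268/25 ≈ 10.720)
(-458 + 282)/(297 + V) = (-458 + 282)/(297 + 268/25) = -176/7693/25 = -176*25/7693 = -4400/7693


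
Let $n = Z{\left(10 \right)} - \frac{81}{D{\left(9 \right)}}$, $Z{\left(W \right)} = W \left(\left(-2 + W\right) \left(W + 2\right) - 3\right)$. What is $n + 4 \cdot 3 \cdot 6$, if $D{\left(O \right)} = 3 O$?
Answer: $999$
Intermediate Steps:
$Z{\left(W \right)} = W \left(-3 + \left(-2 + W\right) \left(2 + W\right)\right)$ ($Z{\left(W \right)} = W \left(\left(-2 + W\right) \left(2 + W\right) - 3\right) = W \left(-3 + \left(-2 + W\right) \left(2 + W\right)\right)$)
$n = 927$ ($n = 10 \left(-7 + 10^{2}\right) - \frac{81}{3 \cdot 9} = 10 \left(-7 + 100\right) - \frac{81}{27} = 10 \cdot 93 - 3 = 930 - 3 = 927$)
$n + 4 \cdot 3 \cdot 6 = 927 + 4 \cdot 3 \cdot 6 = 927 + 12 \cdot 6 = 927 + 72 = 999$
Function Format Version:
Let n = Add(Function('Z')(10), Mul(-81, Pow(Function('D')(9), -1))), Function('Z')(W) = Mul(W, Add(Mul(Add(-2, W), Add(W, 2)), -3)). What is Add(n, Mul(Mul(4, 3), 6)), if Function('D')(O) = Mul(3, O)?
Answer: 999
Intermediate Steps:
Function('Z')(W) = Mul(W, Add(-3, Mul(Add(-2, W), Add(2, W)))) (Function('Z')(W) = Mul(W, Add(Mul(Add(-2, W), Add(2, W)), -3)) = Mul(W, Add(-3, Mul(Add(-2, W), Add(2, W)))))
n = 927 (n = Add(Mul(10, Add(-7, Pow(10, 2))), Mul(-81, Pow(Mul(3, 9), -1))) = Add(Mul(10, Add(-7, 100)), Mul(-81, Pow(27, -1))) = Add(Mul(10, 93), Mul(-81, Rational(1, 27))) = Add(930, -3) = 927)
Add(n, Mul(Mul(4, 3), 6)) = Add(927, Mul(Mul(4, 3), 6)) = Add(927, Mul(12, 6)) = Add(927, 72) = 999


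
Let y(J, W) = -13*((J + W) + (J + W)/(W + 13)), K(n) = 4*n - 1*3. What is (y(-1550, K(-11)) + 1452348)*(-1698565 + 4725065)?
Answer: 75760778021250/17 ≈ 4.4565e+12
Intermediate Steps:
K(n) = -3 + 4*n (K(n) = 4*n - 3 = -3 + 4*n)
y(J, W) = -13*J - 13*W - 13*(J + W)/(13 + W) (y(J, W) = -13*((J + W) + (J + W)/(13 + W)) = -13*(J + W + (J + W)/(13 + W)) = -13*J - 13*W - 13*(J + W)/(13 + W))
(y(-1550, K(-11)) + 1452348)*(-1698565 + 4725065) = (13*(-(-3 + 4*(-11))² - 14*(-1550) - 14*(-3 + 4*(-11)) - 1*(-1550)*(-3 + 4*(-11)))/(13 + (-3 + 4*(-11))) + 1452348)*(-1698565 + 4725065) = (13*(-(-3 - 44)² + 21700 - 14*(-3 - 44) - 1*(-1550)*(-3 - 44))/(13 + (-3 - 44)) + 1452348)*3026500 = (13*(-1*(-47)² + 21700 - 14*(-47) - 1*(-1550)*(-47))/(13 - 47) + 1452348)*3026500 = (13*(-1*2209 + 21700 + 658 - 72850)/(-34) + 1452348)*3026500 = (13*(-1/34)*(-2209 + 21700 + 658 - 72850) + 1452348)*3026500 = (13*(-1/34)*(-52701) + 1452348)*3026500 = (685113/34 + 1452348)*3026500 = (50064945/34)*3026500 = 75760778021250/17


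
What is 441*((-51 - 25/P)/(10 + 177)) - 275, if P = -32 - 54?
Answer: -6345751/16082 ≈ -394.59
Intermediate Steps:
P = -86
441*((-51 - 25/P)/(10 + 177)) - 275 = 441*((-51 - 25/(-86))/(10 + 177)) - 275 = 441*((-51 - 25*(-1/86))/187) - 275 = 441*((-51 + 25/86)*(1/187)) - 275 = 441*(-4361/86*1/187) - 275 = 441*(-4361/16082) - 275 = -1923201/16082 - 275 = -6345751/16082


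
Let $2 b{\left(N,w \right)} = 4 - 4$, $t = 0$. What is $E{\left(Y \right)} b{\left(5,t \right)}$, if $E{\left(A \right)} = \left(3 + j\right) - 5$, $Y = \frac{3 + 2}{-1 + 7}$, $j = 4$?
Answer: $0$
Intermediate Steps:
$Y = \frac{5}{6} \approx 0.83333$
$b{\left(N,w \right)} = 0$ ($b{\left(N,w \right)} = \frac{4 - 4}{2} = \frac{1}{2} \cdot 0 = 0$)
$E{\left(A \right)} = 2$ ($E{\left(A \right)} = \left(3 + 4\right) - 5 = 7 - 5 = 2$)
$E{\left(Y \right)} b{\left(5,t \right)} = 2 \cdot 0 = 0$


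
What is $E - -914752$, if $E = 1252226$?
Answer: $2166978$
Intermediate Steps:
$E - -914752 = 1252226 - -914752 = 1252226 + 914752 = 2166978$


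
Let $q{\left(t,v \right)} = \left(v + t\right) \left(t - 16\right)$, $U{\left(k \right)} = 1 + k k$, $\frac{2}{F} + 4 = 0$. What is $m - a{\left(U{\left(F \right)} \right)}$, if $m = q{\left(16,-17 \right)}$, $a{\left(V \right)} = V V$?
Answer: $- \frac{25}{16} \approx -1.5625$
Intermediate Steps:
$F = - \frac{1}{2}$ ($F = \frac{2}{-4 + 0} = \frac{2}{-4} = 2 \left(- \frac{1}{4}\right) = - \frac{1}{2} \approx -0.5$)
$U{\left(k \right)} = 1 + k^{2}$
$q{\left(t,v \right)} = \left(-16 + t\right) \left(t + v\right)$ ($q{\left(t,v \right)} = \left(t + v\right) \left(-16 + t\right) = \left(-16 + t\right) \left(t + v\right)$)
$a{\left(V \right)} = V^{2}$
$m = 0$ ($m = 16^{2} - 256 - -272 + 16 \left(-17\right) = 256 - 256 + 272 - 272 = 0$)
$m - a{\left(U{\left(F \right)} \right)} = 0 - \left(1 + \left(- \frac{1}{2}\right)^{2}\right)^{2} = 0 - \left(1 + \frac{1}{4}\right)^{2} = 0 - \left(\frac{5}{4}\right)^{2} = 0 - \frac{25}{16} = - \frac{25}{16}$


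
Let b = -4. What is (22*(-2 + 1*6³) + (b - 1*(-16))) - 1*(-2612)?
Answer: 7332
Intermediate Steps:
(22*(-2 + 1*6³) + (b - 1*(-16))) - 1*(-2612) = (22*(-2 + 1*6³) + (-4 - 1*(-16))) - 1*(-2612) = (22*(-2 + 1*216) + (-4 + 16)) + 2612 = (22*(-2 + 216) + 12) + 2612 = (22*214 + 12) + 2612 = (4708 + 12) + 2612 = 4720 + 2612 = 7332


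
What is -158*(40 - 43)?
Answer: 474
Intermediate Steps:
-158*(40 - 43) = -158*(-3) = 474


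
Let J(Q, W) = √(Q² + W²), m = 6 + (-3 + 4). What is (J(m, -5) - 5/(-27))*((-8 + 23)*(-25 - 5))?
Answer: -250/3 - 450*√74 ≈ -3954.4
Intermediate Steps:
m = 7 (m = 6 + 1 = 7)
(J(m, -5) - 5/(-27))*((-8 + 23)*(-25 - 5)) = (√(7² + (-5)²) - 5/(-27))*((-8 + 23)*(-25 - 5)) = (√(49 + 25) - 5*(-1/27))*(15*(-30)) = (√74 + 5/27)*(-450) = (5/27 + √74)*(-450) = -250/3 - 450*√74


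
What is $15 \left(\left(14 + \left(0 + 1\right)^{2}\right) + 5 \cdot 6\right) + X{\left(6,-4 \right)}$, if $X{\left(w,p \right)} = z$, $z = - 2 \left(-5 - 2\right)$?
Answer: $689$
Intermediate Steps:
$z = 14$ ($z = \left(-2\right) \left(-7\right) = 14$)
$X{\left(w,p \right)} = 14$
$15 \left(\left(14 + \left(0 + 1\right)^{2}\right) + 5 \cdot 6\right) + X{\left(6,-4 \right)} = 15 \left(\left(14 + \left(0 + 1\right)^{2}\right) + 5 \cdot 6\right) + 14 = 15 \left(\left(14 + 1^{2}\right) + 30\right) + 14 = 15 \left(\left(14 + 1\right) + 30\right) + 14 = 15 \left(15 + 30\right) + 14 = 15 \cdot 45 + 14 = 675 + 14 = 689$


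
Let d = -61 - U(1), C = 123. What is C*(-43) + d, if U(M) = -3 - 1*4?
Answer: -5343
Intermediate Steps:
U(M) = -7 (U(M) = -3 - 4 = -7)
d = -54 (d = -61 - 1*(-7) = -61 + 7 = -54)
C*(-43) + d = 123*(-43) - 54 = -5289 - 54 = -5343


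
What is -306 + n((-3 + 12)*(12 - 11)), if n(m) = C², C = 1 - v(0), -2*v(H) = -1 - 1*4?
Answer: -1215/4 ≈ -303.75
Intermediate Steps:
v(H) = 5/2 (v(H) = -(-1 - 1*4)/2 = -(-1 - 4)/2 = -½*(-5) = 5/2)
C = -3/2 (C = 1 - 1*5/2 = 1 - 5/2 = -3/2 ≈ -1.5000)
n(m) = 9/4 (n(m) = (-3/2)² = 9/4)
-306 + n((-3 + 12)*(12 - 11)) = -306 + 9/4 = -1215/4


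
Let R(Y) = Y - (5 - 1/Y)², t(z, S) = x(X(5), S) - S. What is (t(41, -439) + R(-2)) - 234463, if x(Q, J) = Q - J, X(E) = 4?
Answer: -934453/4 ≈ -2.3361e+5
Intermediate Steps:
t(z, S) = 4 - 2*S (t(z, S) = (4 - S) - S = 4 - 2*S)
(t(41, -439) + R(-2)) - 234463 = ((4 - 2*(-439)) + (-2 - 1*(-1 + 5*(-2))²/(-2)²)) - 234463 = ((4 + 878) + (-2 - 1*¼*(-1 - 10)²)) - 234463 = (882 + (-2 - 1*¼*(-11)²)) - 234463 = (882 + (-2 - 1*¼*121)) - 234463 = (882 + (-2 - 121/4)) - 234463 = (882 - 129/4) - 234463 = 3399/4 - 234463 = -934453/4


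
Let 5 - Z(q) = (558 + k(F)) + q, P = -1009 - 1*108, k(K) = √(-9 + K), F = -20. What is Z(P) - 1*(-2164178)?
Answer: 2164742 - I*√29 ≈ 2.1647e+6 - 5.3852*I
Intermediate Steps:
P = -1117 (P = -1009 - 108 = -1117)
Z(q) = -553 - q - I*√29 (Z(q) = 5 - ((558 + √(-9 - 20)) + q) = 5 - ((558 + √(-29)) + q) = 5 - ((558 + I*√29) + q) = 5 - (558 + q + I*√29) = 5 + (-558 - q - I*√29) = -553 - q - I*√29)
Z(P) - 1*(-2164178) = (-553 - 1*(-1117) - I*√29) - 1*(-2164178) = (-553 + 1117 - I*√29) + 2164178 = (564 - I*√29) + 2164178 = 2164742 - I*√29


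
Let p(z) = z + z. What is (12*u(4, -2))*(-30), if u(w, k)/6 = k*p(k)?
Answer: -17280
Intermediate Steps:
p(z) = 2*z
u(w, k) = 12*k² (u(w, k) = 6*(k*(2*k)) = 6*(2*k²) = 12*k²)
(12*u(4, -2))*(-30) = (12*(12*(-2)²))*(-30) = (12*(12*4))*(-30) = (12*48)*(-30) = 576*(-30) = -17280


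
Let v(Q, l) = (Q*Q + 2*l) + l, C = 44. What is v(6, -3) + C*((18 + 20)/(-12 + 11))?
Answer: -1645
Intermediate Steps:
v(Q, l) = Q**2 + 3*l (v(Q, l) = (Q**2 + 2*l) + l = Q**2 + 3*l)
v(6, -3) + C*((18 + 20)/(-12 + 11)) = (6**2 + 3*(-3)) + 44*((18 + 20)/(-12 + 11)) = (36 - 9) + 44*(38/(-1)) = 27 + 44*(38*(-1)) = 27 + 44*(-38) = 27 - 1672 = -1645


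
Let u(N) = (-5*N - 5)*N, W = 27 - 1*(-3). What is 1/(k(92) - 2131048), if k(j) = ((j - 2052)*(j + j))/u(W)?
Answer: -465/990901256 ≈ -4.6927e-7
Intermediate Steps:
W = 30 (W = 27 + 3 = 30)
u(N) = N*(-5 - 5*N) (u(N) = (-5 - 5*N)*N = N*(-5 - 5*N))
k(j) = -j*(-2052 + j)/2325 (k(j) = ((j - 2052)*(j + j))/((-5*30*(1 + 30))) = ((-2052 + j)*(2*j))/((-5*30*31)) = (2*j*(-2052 + j))/(-4650) = (2*j*(-2052 + j))*(-1/4650) = -j*(-2052 + j)/2325)
1/(k(92) - 2131048) = 1/((1/2325)*92*(2052 - 1*92) - 2131048) = 1/((1/2325)*92*(2052 - 92) - 2131048) = 1/((1/2325)*92*1960 - 2131048) = 1/(36064/465 - 2131048) = 1/(-990901256/465) = -465/990901256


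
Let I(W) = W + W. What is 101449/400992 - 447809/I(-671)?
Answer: 89851985543/269065632 ≈ 333.94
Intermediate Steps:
I(W) = 2*W
101449/400992 - 447809/I(-671) = 101449/400992 - 447809/(2*(-671)) = 101449*(1/400992) - 447809/(-1342) = 101449/400992 - 447809*(-1/1342) = 101449/400992 + 447809/1342 = 89851985543/269065632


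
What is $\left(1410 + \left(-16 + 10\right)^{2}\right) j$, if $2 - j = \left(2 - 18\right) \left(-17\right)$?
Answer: $-390420$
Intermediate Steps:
$j = -270$ ($j = 2 - \left(2 - 18\right) \left(-17\right) = 2 - \left(-16\right) \left(-17\right) = 2 - 272 = -270$)
$\left(1410 + \left(-16 + 10\right)^{2}\right) j = \left(1410 + \left(-16 + 10\right)^{2}\right) \left(-270\right) = \left(1410 + \left(-6\right)^{2}\right) \left(-270\right) = \left(1410 + 36\right) \left(-270\right) = 1446 \left(-270\right) = -390420$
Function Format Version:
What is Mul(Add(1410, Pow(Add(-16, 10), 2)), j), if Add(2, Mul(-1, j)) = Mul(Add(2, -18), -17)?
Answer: -390420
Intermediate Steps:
j = -270 (j = Add(2, Mul(-1, Mul(Add(2, -18), -17))) = Add(2, Mul(-1, Mul(-16, -17))) = Add(2, Mul(-1, 272)) = Add(2, -272) = -270)
Mul(Add(1410, Pow(Add(-16, 10), 2)), j) = Mul(Add(1410, Pow(Add(-16, 10), 2)), -270) = Mul(Add(1410, Pow(-6, 2)), -270) = Mul(Add(1410, 36), -270) = Mul(1446, -270) = -390420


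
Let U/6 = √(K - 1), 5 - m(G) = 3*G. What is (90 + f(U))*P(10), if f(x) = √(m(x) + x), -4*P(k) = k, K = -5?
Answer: -225 - 5*√(5 - 12*I*√6)/2 ≈ -235.43 + 8.8063*I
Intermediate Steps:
P(k) = -k/4
m(G) = 5 - 3*G
U = 6*I*√6 (U = 6*√(-5 - 1) = 6*√(-6) = 6*(I*√6) = 6*I*√6 ≈ 14.697*I)
f(x) = √(5 - 2*x) (f(x) = √((5 - 3*x) + x) = √(5 - 2*x))
(90 + f(U))*P(10) = (90 + √(5 - 12*I*√6))*(-¼*10) = (90 + √(5 - 12*I*√6))*(-5/2) = -225 - 5*√(5 - 12*I*√6)/2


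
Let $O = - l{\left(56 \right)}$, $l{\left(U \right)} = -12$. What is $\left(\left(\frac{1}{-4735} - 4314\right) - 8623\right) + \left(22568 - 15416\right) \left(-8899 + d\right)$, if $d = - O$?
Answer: $- \frac{301829776616}{4735} \approx -6.3744 \cdot 10^{7}$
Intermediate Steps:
$O = 12$ ($O = \left(-1\right) \left(-12\right) = 12$)
$d = -12$ ($d = \left(-1\right) 12 = -12$)
$\left(\left(\frac{1}{-4735} - 4314\right) - 8623\right) + \left(22568 - 15416\right) \left(-8899 + d\right) = \left(\left(\frac{1}{-4735} - 4314\right) - 8623\right) + \left(22568 - 15416\right) \left(-8899 - 12\right) = \left(\left(- \frac{1}{4735} - 4314\right) - 8623\right) + 7152 \left(-8911\right) = \left(- \frac{20426791}{4735} - 8623\right) - 63731472 = - \frac{61256696}{4735} - 63731472 = - \frac{301829776616}{4735}$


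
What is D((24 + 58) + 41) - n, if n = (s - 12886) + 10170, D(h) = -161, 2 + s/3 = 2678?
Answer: -5473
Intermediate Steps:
s = 8028 (s = -6 + 3*2678 = -6 + 8034 = 8028)
n = 5312 (n = (8028 - 12886) + 10170 = -4858 + 10170 = 5312)
D((24 + 58) + 41) - n = -161 - 1*5312 = -161 - 5312 = -5473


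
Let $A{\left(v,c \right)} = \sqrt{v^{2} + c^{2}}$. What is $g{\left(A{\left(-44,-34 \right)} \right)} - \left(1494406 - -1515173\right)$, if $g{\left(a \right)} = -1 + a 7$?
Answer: $-3009580 + 14 \sqrt{773} \approx -3.0092 \cdot 10^{6}$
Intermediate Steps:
$A{\left(v,c \right)} = \sqrt{c^{2} + v^{2}}$
$g{\left(a \right)} = -1 + 7 a$
$g{\left(A{\left(-44,-34 \right)} \right)} - \left(1494406 - -1515173\right) = \left(-1 + 7 \sqrt{\left(-34\right)^{2} + \left(-44\right)^{2}}\right) - \left(1494406 - -1515173\right) = \left(-1 + 7 \sqrt{1156 + 1936}\right) - \left(1494406 + 1515173\right) = \left(-1 + 7 \sqrt{3092}\right) - 3009579 = \left(-1 + 7 \cdot 2 \sqrt{773}\right) - 3009579 = \left(-1 + 14 \sqrt{773}\right) - 3009579 = -3009580 + 14 \sqrt{773}$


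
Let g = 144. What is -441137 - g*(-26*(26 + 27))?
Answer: -242705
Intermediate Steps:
-441137 - g*(-26*(26 + 27)) = -441137 - 144*(-26*(26 + 27)) = -441137 - 144*(-26*53) = -441137 - 144*(-1378) = -441137 - 1*(-198432) = -441137 + 198432 = -242705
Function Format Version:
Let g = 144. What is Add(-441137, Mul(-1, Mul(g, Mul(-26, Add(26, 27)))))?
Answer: -242705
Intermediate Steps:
Add(-441137, Mul(-1, Mul(g, Mul(-26, Add(26, 27))))) = Add(-441137, Mul(-1, Mul(144, Mul(-26, Add(26, 27))))) = Add(-441137, Mul(-1, Mul(144, Mul(-26, 53)))) = Add(-441137, Mul(-1, Mul(144, -1378))) = Add(-441137, Mul(-1, -198432)) = Add(-441137, 198432) = -242705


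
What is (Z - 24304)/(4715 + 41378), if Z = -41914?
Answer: -66218/46093 ≈ -1.4366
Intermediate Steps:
(Z - 24304)/(4715 + 41378) = (-41914 - 24304)/(4715 + 41378) = -66218/46093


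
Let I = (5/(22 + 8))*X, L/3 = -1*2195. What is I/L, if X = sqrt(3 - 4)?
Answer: -I/39510 ≈ -2.531e-5*I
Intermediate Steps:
L = -6585 (L = 3*(-1*2195) = 3*(-2195) = -6585)
X = I (X = sqrt(-1) = I ≈ 1.0*I)
I = I/6 (I = (5/(22 + 8))*I = (5/30)*I = ((1/30)*5)*I = I/6 ≈ 0.16667*I)
I/L = (I/6)/(-6585) = (I/6)*(-1/6585) = -I/39510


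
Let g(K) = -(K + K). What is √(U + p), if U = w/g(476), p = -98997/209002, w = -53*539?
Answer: √1491339068155690/7106068 ≈ 5.4345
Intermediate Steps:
g(K) = -2*K
w = -28567
p = -98997/209002 (p = -98997*1/209002 = -98997/209002 ≈ -0.47367)
U = 4081/136 (U = -28567/((-2*476)) = -28567/(-952) = -28567*(-1/952) = 4081/136 ≈ 30.007)
√(U + p) = √(4081/136 - 98997/209002) = √(419736785/14212136) = √1491339068155690/7106068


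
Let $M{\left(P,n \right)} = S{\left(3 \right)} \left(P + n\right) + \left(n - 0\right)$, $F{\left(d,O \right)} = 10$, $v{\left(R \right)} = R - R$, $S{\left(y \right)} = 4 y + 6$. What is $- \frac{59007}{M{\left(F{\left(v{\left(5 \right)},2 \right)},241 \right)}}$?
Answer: $- \frac{59007}{4759} \approx -12.399$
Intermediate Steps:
$S{\left(y \right)} = 6 + 4 y$
$v{\left(R \right)} = 0$
$M{\left(P,n \right)} = 18 P + 19 n$ ($M{\left(P,n \right)} = \left(6 + 4 \cdot 3\right) \left(P + n\right) + \left(n - 0\right) = \left(6 + 12\right) \left(P + n\right) + \left(n + 0\right) = 18 \left(P + n\right) + n = \left(18 P + 18 n\right) + n = 18 P + 19 n$)
$- \frac{59007}{M{\left(F{\left(v{\left(5 \right)},2 \right)},241 \right)}} = - \frac{59007}{18 \cdot 10 + 19 \cdot 241} = - \frac{59007}{180 + 4579} = - \frac{59007}{4759}$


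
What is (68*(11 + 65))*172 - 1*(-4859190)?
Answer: 5748086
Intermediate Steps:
(68*(11 + 65))*172 - 1*(-4859190) = (68*76)*172 + 4859190 = 5168*172 + 4859190 = 888896 + 4859190 = 5748086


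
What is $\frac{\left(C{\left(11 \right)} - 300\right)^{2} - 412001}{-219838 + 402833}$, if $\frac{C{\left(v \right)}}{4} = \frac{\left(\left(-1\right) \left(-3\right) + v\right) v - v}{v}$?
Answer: $- \frac{350497}{182995} \approx -1.9153$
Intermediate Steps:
$C{\left(v \right)} = \frac{4 \left(- v + v \left(3 + v\right)\right)}{v}$ ($C{\left(v \right)} = 4 \frac{\left(\left(-1\right) \left(-3\right) + v\right) v - v}{v} = 4 \frac{\left(3 + v\right) v - v}{v} = 4 \frac{v \left(3 + v\right) - v}{v} = 4 \frac{- v + v \left(3 + v\right)}{v} = \frac{4 \left(- v + v \left(3 + v\right)\right)}{v}$)
$\frac{\left(C{\left(11 \right)} - 300\right)^{2} - 412001}{-219838 + 402833} = \frac{\left(\left(8 + 4 \cdot 11\right) - 300\right)^{2} - 412001}{-219838 + 402833} = \frac{\left(\left(8 + 44\right) - 300\right)^{2} - 412001}{182995} = \left(\left(52 - 300\right)^{2} - 412001\right) \frac{1}{182995} = \left(\left(-248\right)^{2} - 412001\right) \frac{1}{182995} = \left(61504 - 412001\right) \frac{1}{182995} = \left(-350497\right) \frac{1}{182995} = - \frac{350497}{182995}$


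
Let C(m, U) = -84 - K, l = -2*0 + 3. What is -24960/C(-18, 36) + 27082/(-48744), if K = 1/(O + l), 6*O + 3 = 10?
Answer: 21623377/73116 ≈ 295.74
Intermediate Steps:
O = 7/6 (O = -½ + (⅙)*10 = -½ + 5/3 = 7/6 ≈ 1.1667)
l = 3 (l = 0 + 3 = 3)
K = 6/25 (K = 1/(7/6 + 3) = 1/(25/6) = 6/25 ≈ 0.24000)
C(m, U) = -2106/25 (C(m, U) = -84 - 1*6/25 = -84 - 6/25 = -2106/25)
-24960/C(-18, 36) + 27082/(-48744) = -24960/(-2106/25) + 27082/(-48744) = -24960*(-25/2106) + 27082*(-1/48744) = 8000/27 - 13541/24372 = 21623377/73116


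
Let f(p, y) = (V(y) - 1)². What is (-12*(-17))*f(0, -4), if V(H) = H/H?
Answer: 0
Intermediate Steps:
V(H) = 1
f(p, y) = 0 (f(p, y) = (1 - 1)² = 0² = 0)
(-12*(-17))*f(0, -4) = -12*(-17)*0 = 204*0 = 0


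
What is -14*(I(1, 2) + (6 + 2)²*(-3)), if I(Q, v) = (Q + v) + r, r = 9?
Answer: 2520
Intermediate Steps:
I(Q, v) = 9 + Q + v (I(Q, v) = (Q + v) + 9 = 9 + Q + v)
-14*(I(1, 2) + (6 + 2)²*(-3)) = -14*((9 + 1 + 2) + (6 + 2)²*(-3)) = -14*(12 + 8²*(-3)) = -14*(12 + 64*(-3)) = -14*(12 - 192) = -14*(-180) = 2520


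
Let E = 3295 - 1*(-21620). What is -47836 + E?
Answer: -22921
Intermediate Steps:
E = 24915 (E = 3295 + 21620 = 24915)
-47836 + E = -47836 + 24915 = -22921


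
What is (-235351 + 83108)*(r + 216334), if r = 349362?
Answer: -86123256128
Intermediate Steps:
(-235351 + 83108)*(r + 216334) = (-235351 + 83108)*(349362 + 216334) = -152243*565696 = -86123256128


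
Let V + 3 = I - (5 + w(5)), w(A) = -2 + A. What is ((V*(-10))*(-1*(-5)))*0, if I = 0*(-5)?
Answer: 0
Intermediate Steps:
I = 0
V = -11 (V = -3 + (0 - (5 + (-2 + 5))) = -3 + (0 - (5 + 3)) = -3 + (0 - 1*8) = -3 + (0 - 8) = -3 - 8 = -11)
((V*(-10))*(-1*(-5)))*0 = ((-11*(-10))*(-1*(-5)))*0 = (110*5)*0 = 550*0 = 0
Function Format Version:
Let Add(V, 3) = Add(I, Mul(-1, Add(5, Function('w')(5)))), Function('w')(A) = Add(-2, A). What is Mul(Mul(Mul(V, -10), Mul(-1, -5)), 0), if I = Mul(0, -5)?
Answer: 0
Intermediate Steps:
I = 0
V = -11 (V = Add(-3, Add(0, Mul(-1, Add(5, Add(-2, 5))))) = Add(-3, Add(0, Mul(-1, Add(5, 3)))) = Add(-3, Add(0, Mul(-1, 8))) = Add(-3, Add(0, -8)) = Add(-3, -8) = -11)
Mul(Mul(Mul(V, -10), Mul(-1, -5)), 0) = Mul(Mul(Mul(-11, -10), Mul(-1, -5)), 0) = Mul(Mul(110, 5), 0) = Mul(550, 0) = 0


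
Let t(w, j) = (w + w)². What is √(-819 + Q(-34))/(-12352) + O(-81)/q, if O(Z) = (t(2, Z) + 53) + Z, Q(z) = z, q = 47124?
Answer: -1/3927 - I*√853/12352 ≈ -0.00025465 - 0.0023645*I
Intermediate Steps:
t(w, j) = 4*w² (t(w, j) = (2*w)² = 4*w²)
O(Z) = 69 + Z (O(Z) = (4*2² + 53) + Z = (4*4 + 53) + Z = (16 + 53) + Z = 69 + Z)
√(-819 + Q(-34))/(-12352) + O(-81)/q = √(-819 - 34)/(-12352) + (69 - 81)/47124 = √(-853)*(-1/12352) - 12*1/47124 = (I*√853)*(-1/12352) - 1/3927 = -I*√853/12352 - 1/3927 = -1/3927 - I*√853/12352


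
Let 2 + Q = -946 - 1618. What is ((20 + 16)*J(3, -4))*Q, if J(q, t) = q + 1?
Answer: -369504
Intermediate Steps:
J(q, t) = 1 + q
Q = -2566 (Q = -2 + (-946 - 1618) = -2 - 2564 = -2566)
((20 + 16)*J(3, -4))*Q = ((20 + 16)*(1 + 3))*(-2566) = (36*4)*(-2566) = 144*(-2566) = -369504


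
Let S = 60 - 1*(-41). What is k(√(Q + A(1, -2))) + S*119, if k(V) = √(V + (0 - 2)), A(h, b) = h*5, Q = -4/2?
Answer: 12019 + √(-2 + √3) ≈ 12019.0 + 0.51764*I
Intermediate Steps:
S = 101 (S = 60 + 41 = 101)
Q = -2 (Q = -4*½ = -2)
A(h, b) = 5*h
k(V) = √(-2 + V) (k(V) = √(V - 2) = √(-2 + V))
k(√(Q + A(1, -2))) + S*119 = √(-2 + √(-2 + 5*1)) + 101*119 = √(-2 + √(-2 + 5)) + 12019 = √(-2 + √3) + 12019 = 12019 + √(-2 + √3)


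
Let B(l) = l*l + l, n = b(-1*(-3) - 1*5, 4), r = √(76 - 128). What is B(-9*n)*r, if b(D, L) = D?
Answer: 684*I*√13 ≈ 2466.2*I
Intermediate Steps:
r = 2*I*√13 (r = √(-52) = 2*I*√13 ≈ 7.2111*I)
n = -2 (n = -1*(-3) - 1*5 = 3 - 5 = -2)
B(l) = l + l² (B(l) = l² + l = l + l²)
B(-9*n)*r = ((-9*(-2))*(1 - 9*(-2)))*(2*I*√13) = (18*(1 + 18))*(2*I*√13) = (18*19)*(2*I*√13) = 342*(2*I*√13) = 684*I*√13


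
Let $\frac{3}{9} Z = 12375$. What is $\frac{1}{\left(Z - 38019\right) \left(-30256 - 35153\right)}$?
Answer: $\frac{1}{58475646} \approx 1.7101 \cdot 10^{-8}$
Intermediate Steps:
$Z = 37125$ ($Z = 3 \cdot 12375 = 37125$)
$\frac{1}{\left(Z - 38019\right) \left(-30256 - 35153\right)} = \frac{1}{\left(37125 - 38019\right) \left(-30256 - 35153\right)} = \frac{1}{\left(-894\right) \left(-65409\right)} = \frac{1}{58475646}$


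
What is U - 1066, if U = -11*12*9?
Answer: -2254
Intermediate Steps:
U = -1188 (U = -132*9 = -1188)
U - 1066 = -1188 - 1066 = -2254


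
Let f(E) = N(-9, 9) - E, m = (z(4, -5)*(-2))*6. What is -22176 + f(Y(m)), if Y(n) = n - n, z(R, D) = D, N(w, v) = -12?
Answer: -22188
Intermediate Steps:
m = 60 (m = -5*(-2)*6 = 10*6 = 60)
Y(n) = 0
f(E) = -12 - E
-22176 + f(Y(m)) = -22176 + (-12 - 1*0) = -22176 + (-12 + 0) = -22176 - 12 = -22188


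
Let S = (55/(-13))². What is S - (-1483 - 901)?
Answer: 405921/169 ≈ 2401.9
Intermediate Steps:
S = 3025/169 (S = (55*(-1/13))² = (-55/13)² = 3025/169 ≈ 17.899)
S - (-1483 - 901) = 3025/169 - (-1483 - 901) = 3025/169 - 1*(-2384) = 3025/169 + 2384 = 405921/169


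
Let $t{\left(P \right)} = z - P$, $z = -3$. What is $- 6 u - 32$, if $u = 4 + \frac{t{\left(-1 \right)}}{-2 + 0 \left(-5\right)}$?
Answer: $-62$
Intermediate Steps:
$t{\left(P \right)} = -3 - P$
$u = 5$ ($u = 4 + \frac{-3 - -1}{-2 + 0 \left(-5\right)} = 4 + \frac{-3 + 1}{-2 + 0} = 4 - \frac{2}{-2} = 4 - -1 = 4 + 1 = 5$)
$- 6 u - 32 = \left(-6\right) 5 - 32 = -30 - 32 = -62$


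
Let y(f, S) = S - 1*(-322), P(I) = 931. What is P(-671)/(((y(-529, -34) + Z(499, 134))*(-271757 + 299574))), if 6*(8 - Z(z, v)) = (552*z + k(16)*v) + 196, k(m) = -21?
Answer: -21/28345523 ≈ -7.4086e-7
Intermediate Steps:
y(f, S) = 322 + S (y(f, S) = S + 322 = 322 + S)
Z(z, v) = -74/3 - 92*z + 7*v/2 (Z(z, v) = 8 - ((552*z - 21*v) + 196)/6 = 8 - ((-21*v + 552*z) + 196)/6 = 8 - (196 - 21*v + 552*z)/6 = 8 + (-98/3 - 92*z + 7*v/2) = -74/3 - 92*z + 7*v/2)
P(-671)/(((y(-529, -34) + Z(499, 134))*(-271757 + 299574))) = 931/((((322 - 34) + (-74/3 - 92*499 + (7/2)*134))*(-271757 + 299574))) = 931/(((288 + (-74/3 - 45908 + 469))*27817)) = 931/(((288 - 136391/3)*27817)) = 931/((-135527/3*27817)) = 931/(-3769954559/3) = 931*(-3/3769954559) = -21/28345523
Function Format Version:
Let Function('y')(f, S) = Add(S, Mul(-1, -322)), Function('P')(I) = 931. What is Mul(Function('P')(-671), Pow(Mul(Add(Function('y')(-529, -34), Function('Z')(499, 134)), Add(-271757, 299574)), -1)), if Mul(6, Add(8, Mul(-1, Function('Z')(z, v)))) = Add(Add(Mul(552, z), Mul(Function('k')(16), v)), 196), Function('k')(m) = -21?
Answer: Rational(-21, 28345523) ≈ -7.4086e-7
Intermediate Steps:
Function('y')(f, S) = Add(322, S) (Function('y')(f, S) = Add(S, 322) = Add(322, S))
Function('Z')(z, v) = Add(Rational(-74, 3), Mul(-92, z), Mul(Rational(7, 2), v)) (Function('Z')(z, v) = Add(8, Mul(Rational(-1, 6), Add(Add(Mul(552, z), Mul(-21, v)), 196))) = Add(8, Mul(Rational(-1, 6), Add(Add(Mul(-21, v), Mul(552, z)), 196))) = Add(8, Mul(Rational(-1, 6), Add(196, Mul(-21, v), Mul(552, z)))) = Add(8, Add(Rational(-98, 3), Mul(-92, z), Mul(Rational(7, 2), v))) = Add(Rational(-74, 3), Mul(-92, z), Mul(Rational(7, 2), v)))
Mul(Function('P')(-671), Pow(Mul(Add(Function('y')(-529, -34), Function('Z')(499, 134)), Add(-271757, 299574)), -1)) = Mul(931, Pow(Mul(Add(Add(322, -34), Add(Rational(-74, 3), Mul(-92, 499), Mul(Rational(7, 2), 134))), Add(-271757, 299574)), -1)) = Mul(931, Pow(Mul(Add(288, Add(Rational(-74, 3), -45908, 469)), 27817), -1)) = Mul(931, Pow(Mul(Add(288, Rational(-136391, 3)), 27817), -1)) = Mul(931, Pow(Mul(Rational(-135527, 3), 27817), -1)) = Mul(931, Pow(Rational(-3769954559, 3), -1)) = Mul(931, Rational(-3, 3769954559)) = Rational(-21, 28345523)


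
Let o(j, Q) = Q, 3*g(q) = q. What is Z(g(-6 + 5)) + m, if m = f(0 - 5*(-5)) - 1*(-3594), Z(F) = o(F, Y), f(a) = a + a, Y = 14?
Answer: 3658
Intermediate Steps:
g(q) = q/3
f(a) = 2*a
Z(F) = 14
m = 3644 (m = 2*(0 - 5*(-5)) - 1*(-3594) = 2*(0 + 25) + 3594 = 2*25 + 3594 = 50 + 3594 = 3644)
Z(g(-6 + 5)) + m = 14 + 3644 = 3658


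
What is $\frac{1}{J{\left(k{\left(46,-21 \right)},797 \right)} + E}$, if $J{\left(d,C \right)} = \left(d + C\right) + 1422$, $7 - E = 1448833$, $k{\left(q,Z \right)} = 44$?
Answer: $- \frac{1}{1446563} \approx -6.9129 \cdot 10^{-7}$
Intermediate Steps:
$E = -1448826$ ($E = 7 - 1448833 = -1448826$)
$J{\left(d,C \right)} = 1422 + C + d$ ($J{\left(d,C \right)} = \left(C + d\right) + 1422 = 1422 + C + d$)
$\frac{1}{J{\left(k{\left(46,-21 \right)},797 \right)} + E} = \frac{1}{\left(1422 + 797 + 44\right) - 1448826} = \frac{1}{2263 - 1448826} = \frac{1}{-1446563} = - \frac{1}{1446563}$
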